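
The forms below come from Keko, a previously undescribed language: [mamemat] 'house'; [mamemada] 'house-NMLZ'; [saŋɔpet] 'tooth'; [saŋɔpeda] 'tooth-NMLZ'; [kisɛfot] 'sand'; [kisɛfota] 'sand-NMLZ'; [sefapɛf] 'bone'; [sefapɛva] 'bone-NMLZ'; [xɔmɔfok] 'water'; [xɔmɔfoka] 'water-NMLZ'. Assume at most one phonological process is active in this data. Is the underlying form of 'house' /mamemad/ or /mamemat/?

'house' shows [t] ~ [d] at the end of the stem ([mamemat] vs [mamemada]).
But 'sand' keeps [t] in both environments ([kisɛfot], [kisɛfota]), so there is no rule changing /t/ to [d] before the NMLZ suffix.
The alternation reflects word-final obstruent devoicing: voiced obstruents become voiceless word-finally. /d/ is underlying.

/mamemad/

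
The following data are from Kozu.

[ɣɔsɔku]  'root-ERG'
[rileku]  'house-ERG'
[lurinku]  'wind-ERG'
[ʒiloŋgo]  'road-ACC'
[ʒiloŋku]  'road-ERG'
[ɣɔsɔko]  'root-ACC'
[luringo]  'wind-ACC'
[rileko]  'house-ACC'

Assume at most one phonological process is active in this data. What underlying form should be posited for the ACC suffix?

/-go/

The ACC suffix surfaces as [-go] and [-ko], depending on the final segment of the stem.
By contrast the ERG suffix keeps its initial [k] throughout — that segment must be underlying.
So the underlying form is /-go/, and voiced stops become voiceless after a vowel.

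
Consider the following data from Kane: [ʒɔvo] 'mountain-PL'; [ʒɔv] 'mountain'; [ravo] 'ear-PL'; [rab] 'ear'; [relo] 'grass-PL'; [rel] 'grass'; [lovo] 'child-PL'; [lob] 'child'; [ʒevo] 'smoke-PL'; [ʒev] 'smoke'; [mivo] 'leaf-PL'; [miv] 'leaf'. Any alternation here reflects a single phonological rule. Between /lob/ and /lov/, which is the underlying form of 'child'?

/lob/

The root 'child' surfaces as [lovo] and [lob], with a stem-final [v] ~ [b] alternation.
But 'mountain' keeps [v] in both environments ([ʒɔvo], [ʒɔv]), so there is no rule changing /v/ to [b] in isolation.
The alternation reflects intervocalic spirantization: voiced stops become fricatives between vowels. /b/ is underlying.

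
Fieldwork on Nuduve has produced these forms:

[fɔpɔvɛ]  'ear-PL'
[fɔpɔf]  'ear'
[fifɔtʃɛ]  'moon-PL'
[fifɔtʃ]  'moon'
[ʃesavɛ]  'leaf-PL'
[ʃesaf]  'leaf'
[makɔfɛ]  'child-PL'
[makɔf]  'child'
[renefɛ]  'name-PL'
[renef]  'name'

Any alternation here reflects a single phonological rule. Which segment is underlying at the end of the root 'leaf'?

The stem for 'leaf' ends in [v] in [ʃesavɛ] but [f] in [ʃesaf].
Compare 'name', with invariant [f] in [renefɛ] and [renef]: an analysis with underlying /f/ and a rule producing [v] before the PL suffix would wrongly predict alternation here too.
So /v/ is underlying, and a rule of word-final obstruent devoicing — voiced obstruents become voiceless word-finally — gives [f].

/v/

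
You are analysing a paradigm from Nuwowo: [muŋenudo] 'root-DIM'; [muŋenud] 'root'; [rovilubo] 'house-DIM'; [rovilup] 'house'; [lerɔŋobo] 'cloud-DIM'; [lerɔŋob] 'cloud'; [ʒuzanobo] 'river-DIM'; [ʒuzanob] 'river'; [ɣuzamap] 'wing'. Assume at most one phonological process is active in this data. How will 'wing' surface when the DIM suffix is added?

[ɣuzamabo]

The stem for 'house' ends in [b] in [rovilubo] but [p] in [rovilup].
Compare 'river', with invariant [b] in [ʒuzanobo] and [ʒuzanob]: an analysis with underlying /b/ and a rule producing [p] in isolation would wrongly predict alternation here too.
Therefore /p/ is basic and [b] is derived by intervocalic voicing (voiceless stops become voiced between vowels).
From [ɣuzamap] the stem 'wing' is /ɣuzamap/; between vowels this yields [ɣuzamabo].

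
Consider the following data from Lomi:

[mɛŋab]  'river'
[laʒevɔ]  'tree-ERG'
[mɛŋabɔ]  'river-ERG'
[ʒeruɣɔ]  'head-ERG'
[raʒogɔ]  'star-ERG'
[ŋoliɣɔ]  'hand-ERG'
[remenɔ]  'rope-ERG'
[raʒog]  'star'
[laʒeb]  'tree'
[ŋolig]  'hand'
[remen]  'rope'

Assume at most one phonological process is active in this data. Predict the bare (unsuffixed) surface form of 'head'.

[ʒerug]

The root 'hand' surfaces as [ŋolig] and [ŋoliɣɔ], with a stem-final [g] ~ [ɣ] alternation.
Compare 'star', with invariant [g] in [raʒog] and [raʒogɔ]: an analysis with underlying /g/ and a rule producing [ɣ] before the ERG suffix would wrongly predict alternation here too.
The underlying segment must be /ɣ/; voiced fricatives become stops word-finally, yielding [g] there.
From [ʒeruɣɔ] the stem 'head' is /ʒeruɣ/; word-finally this yields [ʒerug].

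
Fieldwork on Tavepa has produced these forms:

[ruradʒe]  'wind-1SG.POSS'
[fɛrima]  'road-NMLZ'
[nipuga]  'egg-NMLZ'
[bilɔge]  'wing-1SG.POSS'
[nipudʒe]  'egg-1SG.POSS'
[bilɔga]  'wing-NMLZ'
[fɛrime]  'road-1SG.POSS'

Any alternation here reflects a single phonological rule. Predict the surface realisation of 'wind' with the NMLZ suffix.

[ruraga]

'egg' shows [g] ~ [dʒ] at the end of the stem ([nipuga] vs [nipudʒe]).
If /g/ were underlying and a rule turned it into [dʒ] before the 1SG.POSS suffix, 'wing' would also alternate; but it has [g] in both [bilɔga] and [bilɔge].
The underlying segment must be /dʒ/; palato-alveolar /dʒ/ becomes [g] when no front vowel follows, yielding [g] there.
The one attested form of 'wind', [ruradʒe], shows underlying /ruradʒ/. Applying the same rule when no front vowel follows gives [ruraga].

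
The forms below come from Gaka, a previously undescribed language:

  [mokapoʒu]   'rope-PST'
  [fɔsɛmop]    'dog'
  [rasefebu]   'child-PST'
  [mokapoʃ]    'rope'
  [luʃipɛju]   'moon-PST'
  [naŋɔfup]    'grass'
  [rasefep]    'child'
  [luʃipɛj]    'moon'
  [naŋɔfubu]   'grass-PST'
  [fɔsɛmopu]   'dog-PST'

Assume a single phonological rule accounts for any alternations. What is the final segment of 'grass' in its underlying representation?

The root 'grass' surfaces as [naŋɔfup] and [naŋɔfubu], with a stem-final [p] ~ [b] alternation.
But 'dog' keeps [p] in both environments ([fɔsɛmop], [fɔsɛmopu]), so there is no rule changing /p/ to [b] before the PST suffix.
The alternation reflects word-final obstruent devoicing: voiced obstruents become voiceless word-finally. /b/ is underlying.

/b/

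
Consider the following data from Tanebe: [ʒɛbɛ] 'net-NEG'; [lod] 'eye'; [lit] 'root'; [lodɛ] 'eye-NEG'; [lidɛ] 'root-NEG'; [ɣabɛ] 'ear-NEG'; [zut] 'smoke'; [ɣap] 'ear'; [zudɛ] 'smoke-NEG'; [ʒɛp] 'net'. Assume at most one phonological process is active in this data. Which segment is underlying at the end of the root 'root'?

The root 'root' surfaces as [lidɛ] and [lit], with a stem-final [d] ~ [t] alternation.
The stem 'eye' ([lodɛ], [lod]) shows [d] unchanged in both environments, so [d] cannot be basic with [t] derived in isolation.
The alternation reflects intervocalic voicing: voiceless stops become voiced between vowels. /t/ is underlying.

/t/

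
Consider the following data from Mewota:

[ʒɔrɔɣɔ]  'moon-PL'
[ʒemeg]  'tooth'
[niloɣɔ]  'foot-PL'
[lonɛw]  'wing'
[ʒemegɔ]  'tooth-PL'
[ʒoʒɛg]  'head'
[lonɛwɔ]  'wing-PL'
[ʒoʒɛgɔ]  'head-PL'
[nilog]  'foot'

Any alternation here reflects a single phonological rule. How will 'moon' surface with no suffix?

[ʒɔrɔg]

In [niloɣɔ] and [nilog] the final segment of 'foot' alternates: [ɣ] ~ [g].
If /g/ were underlying and a rule turned it into [ɣ] before the PL suffix, 'tooth' would also alternate; but it has [g] in both [ʒemegɔ] and [ʒemeg].
The underlying segment must be /ɣ/; voiced fricatives become stops word-finally, yielding [g] there.
The one attested form of 'moon', [ʒɔrɔɣɔ], shows underlying /ʒɔrɔɣ/. Applying the same rule word-finally gives [ʒɔrɔg].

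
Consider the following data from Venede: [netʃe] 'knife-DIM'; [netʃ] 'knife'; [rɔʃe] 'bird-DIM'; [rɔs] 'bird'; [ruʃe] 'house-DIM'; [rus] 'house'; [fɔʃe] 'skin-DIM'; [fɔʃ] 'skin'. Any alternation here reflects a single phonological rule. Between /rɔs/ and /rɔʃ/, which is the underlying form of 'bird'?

The root 'bird' surfaces as [rɔʃe] and [rɔs], with a stem-final [ʃ] ~ [s] alternation.
The stem 'skin' ([fɔʃe], [fɔʃ]) shows [ʃ] unchanged in both environments, so [ʃ] cannot be basic with [s] derived in isolation.
So /s/ is underlying, and a rule of palatalization before a front vowel — /s/ becomes palato-alveolar [ʃ] before a front vowel — gives [ʃ].

/rɔs/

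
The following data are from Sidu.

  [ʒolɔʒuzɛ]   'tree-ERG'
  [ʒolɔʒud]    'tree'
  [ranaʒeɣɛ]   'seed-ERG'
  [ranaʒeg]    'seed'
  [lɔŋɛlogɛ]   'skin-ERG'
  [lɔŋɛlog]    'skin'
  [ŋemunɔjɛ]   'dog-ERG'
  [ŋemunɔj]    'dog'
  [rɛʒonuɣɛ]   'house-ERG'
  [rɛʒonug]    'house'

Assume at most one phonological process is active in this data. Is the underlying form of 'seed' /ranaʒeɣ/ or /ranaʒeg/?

/ranaʒeɣ/

In [ranaʒeɣɛ] and [ranaʒeg] the final segment of 'seed' alternates: [ɣ] ~ [g].
Compare 'skin', with invariant [g] in [lɔŋɛlogɛ] and [lɔŋɛlog]: an analysis with underlying /g/ and a rule producing [ɣ] before the ERG suffix would wrongly predict alternation here too.
So /ɣ/ is underlying, and a rule of word-final hardening — voiced fricatives become stops word-finally — gives [g].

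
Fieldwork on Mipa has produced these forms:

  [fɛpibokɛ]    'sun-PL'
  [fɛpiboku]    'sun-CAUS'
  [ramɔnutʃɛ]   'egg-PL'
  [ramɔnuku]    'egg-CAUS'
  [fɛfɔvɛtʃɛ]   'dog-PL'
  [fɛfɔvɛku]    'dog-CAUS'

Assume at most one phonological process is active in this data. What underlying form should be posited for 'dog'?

/fɛfɔvɛtʃ/

In [fɛfɔvɛtʃɛ] and [fɛfɔvɛku] the final segment of 'dog' alternates: [tʃ] ~ [k].
But 'sun' keeps [k] in both environments ([fɛpibokɛ], [fɛpiboku]), so there is no rule changing /k/ to [tʃ] before the PL suffix.
So /tʃ/ is underlying, and a rule of depalatalization — palato-alveolar /tʃ/ becomes [k] when no front vowel follows — gives [k].
Hence 'dog' is /fɛfɔvɛtʃ/ underlyingly.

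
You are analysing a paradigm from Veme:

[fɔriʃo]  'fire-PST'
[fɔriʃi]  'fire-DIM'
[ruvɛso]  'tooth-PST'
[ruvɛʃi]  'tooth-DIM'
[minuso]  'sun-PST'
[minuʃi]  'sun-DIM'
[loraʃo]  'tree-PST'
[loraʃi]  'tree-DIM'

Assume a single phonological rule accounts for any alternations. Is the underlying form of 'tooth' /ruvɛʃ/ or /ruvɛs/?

In [ruvɛso] and [ruvɛʃi] the final segment of 'tooth' alternates: [s] ~ [ʃ].
Compare 'tree', with invariant [ʃ] in [loraʃo] and [loraʃi]: an analysis with underlying /ʃ/ and a rule producing [s] before the PST suffix would wrongly predict alternation here too.
Therefore /s/ is basic and [ʃ] is derived by palatalization before a front vowel (/s/ becomes palato-alveolar [ʃ] before a front vowel).

/ruvɛs/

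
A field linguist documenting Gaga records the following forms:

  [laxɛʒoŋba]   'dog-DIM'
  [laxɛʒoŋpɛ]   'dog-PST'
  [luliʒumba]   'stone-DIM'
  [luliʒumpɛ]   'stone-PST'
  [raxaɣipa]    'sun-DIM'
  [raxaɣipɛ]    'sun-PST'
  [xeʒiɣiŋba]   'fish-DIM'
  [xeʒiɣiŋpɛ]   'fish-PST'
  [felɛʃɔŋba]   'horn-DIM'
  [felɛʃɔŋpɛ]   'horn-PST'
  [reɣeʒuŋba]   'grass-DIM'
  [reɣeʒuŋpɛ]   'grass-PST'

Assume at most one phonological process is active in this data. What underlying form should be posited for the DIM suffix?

/-ba/

The DIM morpheme has two allomorphs, [-ba] and [-pa].
The PST suffix, which begins with [p], is invariant after every stem; so [p] is not altered by any rule here.
So the underlying form is /-ba/, and voiced stops become voiceless after a vowel.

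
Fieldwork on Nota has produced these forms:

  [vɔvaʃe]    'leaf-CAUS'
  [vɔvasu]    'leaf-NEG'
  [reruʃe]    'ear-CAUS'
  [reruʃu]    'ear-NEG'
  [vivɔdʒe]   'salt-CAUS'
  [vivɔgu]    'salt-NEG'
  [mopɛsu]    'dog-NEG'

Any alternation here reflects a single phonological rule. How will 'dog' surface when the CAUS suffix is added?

[mopɛʃe]

'leaf' shows [ʃ] ~ [s] at the end of the stem ([vɔvaʃe] vs [vɔvasu]).
If /ʃ/ were underlying and a rule turned it into [s] before the NEG suffix, 'ear' would also alternate; but it has [ʃ] in both [reruʃe] and [reruʃu].
The alternation reflects palatalization before a front vowel: /g/ and /s/ become palato-alveolar [dʒ] and [ʃ] before a front vowel. /s/ is underlying.
The one attested form of 'dog', [mopɛsu], shows underlying /mopɛs/. Applying the same rule before a front vowel gives [mopɛʃe].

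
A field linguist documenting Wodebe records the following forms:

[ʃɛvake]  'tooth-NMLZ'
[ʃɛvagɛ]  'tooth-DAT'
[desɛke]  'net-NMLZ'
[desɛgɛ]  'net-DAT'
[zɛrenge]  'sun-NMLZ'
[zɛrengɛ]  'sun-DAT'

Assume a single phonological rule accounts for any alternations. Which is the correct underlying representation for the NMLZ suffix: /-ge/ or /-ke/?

The NMLZ morpheme has two allomorphs, [-ge] and [-ke].
The DAT suffix, which begins with [g], is invariant after every stem; so [g] is not altered by any rule here.
The NMLZ suffix is therefore /-ke/ underlyingly, with post-nasal voicing: voiceless stops become voiced after a nasal.

/-ke/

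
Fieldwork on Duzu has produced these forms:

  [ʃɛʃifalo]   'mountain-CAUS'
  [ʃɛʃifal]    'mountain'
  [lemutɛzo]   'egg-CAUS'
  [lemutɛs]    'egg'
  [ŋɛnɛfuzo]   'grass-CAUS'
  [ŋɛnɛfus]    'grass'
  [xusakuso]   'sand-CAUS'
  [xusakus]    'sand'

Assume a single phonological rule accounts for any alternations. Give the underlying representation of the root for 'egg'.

/lemutɛz/

'egg' shows [z] ~ [s] at the end of the stem ([lemutɛzo] vs [lemutɛs]).
The stem 'sand' ([xusakuso], [xusakus]) shows [s] unchanged in both environments, so [s] cannot be basic with [z] derived before the CAUS suffix.
The alternation reflects word-final obstruent devoicing: voiced obstruents become voiceless word-finally. /z/ is underlying.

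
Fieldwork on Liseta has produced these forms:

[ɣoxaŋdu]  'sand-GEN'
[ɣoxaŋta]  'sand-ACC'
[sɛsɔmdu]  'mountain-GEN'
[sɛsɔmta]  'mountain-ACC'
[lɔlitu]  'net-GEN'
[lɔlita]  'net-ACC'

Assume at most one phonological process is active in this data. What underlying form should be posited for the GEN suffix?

/-du/

The GEN suffix surfaces as [-du] and [-tu], depending on the final segment of the stem.
By contrast the ACC suffix keeps its initial [t] throughout — that segment must be underlying.
The GEN suffix is therefore /-du/ underlyingly, with post-vocalic devoicing: voiced stops become voiceless after a vowel.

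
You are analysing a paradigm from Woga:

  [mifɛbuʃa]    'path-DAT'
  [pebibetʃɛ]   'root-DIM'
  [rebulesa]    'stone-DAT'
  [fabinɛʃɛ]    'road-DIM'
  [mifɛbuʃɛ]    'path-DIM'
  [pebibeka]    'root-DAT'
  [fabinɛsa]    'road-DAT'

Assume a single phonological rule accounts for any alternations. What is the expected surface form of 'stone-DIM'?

The root 'road' surfaces as [fabinɛsa] and [fabinɛʃɛ], with a stem-final [s] ~ [ʃ] alternation.
Compare 'path', with invariant [ʃ] in [mifɛbuʃa] and [mifɛbuʃɛ]: an analysis with underlying /ʃ/ and a rule producing [s] before the DAT suffix would wrongly predict alternation here too.
So /s/ is underlying, and a rule of palatalization before a front vowel — /k/ and /s/ become palato-alveolar [tʃ] and [ʃ] before a front vowel — gives [ʃ].
The one attested form of 'stone', [rebulesa], shows underlying /rebules/. Applying the same rule before a front vowel gives [rebuleʃɛ].

[rebuleʃɛ]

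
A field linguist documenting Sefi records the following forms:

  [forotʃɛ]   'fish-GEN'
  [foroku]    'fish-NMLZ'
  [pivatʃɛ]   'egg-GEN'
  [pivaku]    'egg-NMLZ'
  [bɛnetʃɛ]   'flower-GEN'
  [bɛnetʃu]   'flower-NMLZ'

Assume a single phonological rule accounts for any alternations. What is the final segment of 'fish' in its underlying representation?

/k/

The stem for 'fish' ends in [tʃ] in [forotʃɛ] but [k] in [foroku].
Compare 'flower', with invariant [tʃ] in [bɛnetʃɛ] and [bɛnetʃu]: an analysis with underlying /tʃ/ and a rule producing [k] before the NMLZ suffix would wrongly predict alternation here too.
Therefore /k/ is basic and [tʃ] is derived by palatalization before a front vowel (/k/ becomes palato-alveolar [tʃ] before a front vowel).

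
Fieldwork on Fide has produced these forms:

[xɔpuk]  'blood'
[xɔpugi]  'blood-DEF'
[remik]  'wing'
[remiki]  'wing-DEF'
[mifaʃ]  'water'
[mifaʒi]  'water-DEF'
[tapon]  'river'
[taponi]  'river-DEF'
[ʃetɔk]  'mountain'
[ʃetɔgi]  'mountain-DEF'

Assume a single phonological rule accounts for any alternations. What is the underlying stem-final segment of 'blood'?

/g/

'blood' shows [k] ~ [g] at the end of the stem ([xɔpuk] vs [xɔpugi]).
But 'wing' keeps [k] in both environments ([remik], [remiki]), so there is no rule changing /k/ to [g] before the DEF suffix.
So /g/ is underlying, and a rule of word-final obstruent devoicing — voiced obstruents become voiceless word-finally — gives [k].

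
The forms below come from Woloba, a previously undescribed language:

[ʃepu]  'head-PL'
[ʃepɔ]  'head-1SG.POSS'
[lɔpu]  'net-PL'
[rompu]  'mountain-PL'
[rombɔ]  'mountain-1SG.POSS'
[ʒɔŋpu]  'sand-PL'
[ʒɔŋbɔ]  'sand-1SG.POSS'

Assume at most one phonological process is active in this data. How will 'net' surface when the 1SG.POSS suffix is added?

The 1SG.POSS suffix surfaces as [-bɔ] and [-pɔ], depending on the final segment of the stem.
The PL suffix, which begins with [p], is invariant after every stem; so [p] is not altered by any rule here.
So the underlying form is /-bɔ/, and voiced stops become voiceless after a vowel.
After 'net', which ends in a vowel, the suffix surfaces as [-pɔ], giving [lɔpɔ].

[lɔpɔ]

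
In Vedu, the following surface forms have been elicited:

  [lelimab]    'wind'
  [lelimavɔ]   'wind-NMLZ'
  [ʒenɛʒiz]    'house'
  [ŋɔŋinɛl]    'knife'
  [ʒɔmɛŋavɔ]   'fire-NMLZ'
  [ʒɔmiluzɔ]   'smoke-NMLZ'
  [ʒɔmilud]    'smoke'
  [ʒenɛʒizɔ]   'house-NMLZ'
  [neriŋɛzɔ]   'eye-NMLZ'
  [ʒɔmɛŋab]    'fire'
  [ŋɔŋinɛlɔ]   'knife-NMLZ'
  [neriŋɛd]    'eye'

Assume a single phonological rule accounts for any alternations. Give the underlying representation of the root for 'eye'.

/neriŋɛd/

'eye' shows [z] ~ [d] at the end of the stem ([neriŋɛzɔ] vs [neriŋɛd]).
Compare 'house', with invariant [z] in [ʒenɛʒizɔ] and [ʒenɛʒiz]: an analysis with underlying /z/ and a rule producing [d] in isolation would wrongly predict alternation here too.
Therefore /d/ is basic and [z] is derived by intervocalic spirantization (voiced stops become fricatives between vowels).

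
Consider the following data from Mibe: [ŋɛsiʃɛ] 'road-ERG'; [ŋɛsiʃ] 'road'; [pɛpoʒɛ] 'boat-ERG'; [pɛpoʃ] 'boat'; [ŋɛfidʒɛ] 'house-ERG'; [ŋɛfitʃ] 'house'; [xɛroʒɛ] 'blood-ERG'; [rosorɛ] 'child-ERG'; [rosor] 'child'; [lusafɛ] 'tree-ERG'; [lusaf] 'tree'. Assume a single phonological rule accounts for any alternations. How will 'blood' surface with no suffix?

[xɛroʃ]

'boat' shows [ʒ] ~ [ʃ] at the end of the stem ([pɛpoʒɛ] vs [pɛpoʃ]).
Compare 'road', with invariant [ʃ] in [ŋɛsiʃɛ] and [ŋɛsiʃ]: an analysis with underlying /ʃ/ and a rule producing [ʒ] before the ERG suffix would wrongly predict alternation here too.
Therefore /ʒ/ is basic and [ʃ] is derived by word-final obstruent devoicing (voiced obstruents become voiceless word-finally).
The one attested form of 'blood', [xɛroʒɛ], shows underlying /xɛroʒ/. Applying the same rule word-finally gives [xɛroʃ].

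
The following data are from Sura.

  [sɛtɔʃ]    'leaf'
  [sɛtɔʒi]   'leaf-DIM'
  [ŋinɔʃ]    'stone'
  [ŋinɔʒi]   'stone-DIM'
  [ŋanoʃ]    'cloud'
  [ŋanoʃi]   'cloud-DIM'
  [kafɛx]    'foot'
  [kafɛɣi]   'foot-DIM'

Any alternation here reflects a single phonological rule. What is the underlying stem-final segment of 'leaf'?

The stem for 'leaf' ends in [ʃ] in [sɛtɔʃ] but [ʒ] in [sɛtɔʒi].
But 'cloud' keeps [ʃ] in both environments ([ŋanoʃ], [ŋanoʃi]), so there is no rule changing /ʃ/ to [ʒ] before the DIM suffix.
Therefore /ʒ/ is basic and [ʃ] is derived by word-final obstruent devoicing (voiced obstruents become voiceless word-finally).

/ʒ/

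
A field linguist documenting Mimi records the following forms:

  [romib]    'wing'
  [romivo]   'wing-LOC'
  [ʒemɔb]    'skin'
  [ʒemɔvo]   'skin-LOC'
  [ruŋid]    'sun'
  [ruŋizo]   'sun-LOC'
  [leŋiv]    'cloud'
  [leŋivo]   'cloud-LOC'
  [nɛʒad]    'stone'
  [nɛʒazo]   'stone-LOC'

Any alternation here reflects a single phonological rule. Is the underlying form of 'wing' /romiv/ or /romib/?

/romib/

The stem for 'wing' ends in [b] in [romib] but [v] in [romivo].
The stem 'cloud' ([leŋiv], [leŋivo]) shows [v] unchanged in both environments, so [v] cannot be basic with [b] derived in isolation.
So /b/ is underlying, and a rule of intervocalic spirantization — voiced stops become fricatives between vowels — gives [v].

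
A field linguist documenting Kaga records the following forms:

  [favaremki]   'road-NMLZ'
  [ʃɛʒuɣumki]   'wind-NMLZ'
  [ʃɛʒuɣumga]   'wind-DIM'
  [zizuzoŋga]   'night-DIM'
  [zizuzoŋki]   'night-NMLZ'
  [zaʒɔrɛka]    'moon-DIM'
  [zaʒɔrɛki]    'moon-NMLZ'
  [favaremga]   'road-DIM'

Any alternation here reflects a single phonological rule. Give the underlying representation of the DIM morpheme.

The DIM morpheme has two allomorphs, [-ga] and [-ka].
By contrast the NMLZ suffix keeps its initial [k] throughout — that segment must be underlying.
So the underlying form is /-ga/, and voiced stops become voiceless after a vowel.

/-ga/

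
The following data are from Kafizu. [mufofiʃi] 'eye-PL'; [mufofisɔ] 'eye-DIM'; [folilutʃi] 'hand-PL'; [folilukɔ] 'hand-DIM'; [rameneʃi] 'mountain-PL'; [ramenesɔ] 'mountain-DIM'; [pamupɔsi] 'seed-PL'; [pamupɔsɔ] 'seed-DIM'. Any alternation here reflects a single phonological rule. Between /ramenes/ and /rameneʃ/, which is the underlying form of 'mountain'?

The stem for 'mountain' ends in [ʃ] in [rameneʃi] but [s] in [ramenesɔ].
If /s/ were underlying and a rule turned it into [ʃ] before the PL suffix, 'seed' would also alternate; but it has [s] in both [pamupɔsi] and [pamupɔsɔ].
The alternation reflects depalatalization: palato-alveolar /tʃ/ and /ʃ/ become [k] and [s] when no front vowel follows. /ʃ/ is underlying.

/rameneʃ/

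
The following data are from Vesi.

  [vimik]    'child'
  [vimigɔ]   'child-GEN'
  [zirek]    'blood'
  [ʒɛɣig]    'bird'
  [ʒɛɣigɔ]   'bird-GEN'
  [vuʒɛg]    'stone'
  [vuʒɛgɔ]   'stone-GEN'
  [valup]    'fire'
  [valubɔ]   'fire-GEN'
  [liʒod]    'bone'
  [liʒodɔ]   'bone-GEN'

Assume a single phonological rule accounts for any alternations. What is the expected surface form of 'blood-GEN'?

[ziregɔ]

The stem for 'child' ends in [k] in [vimik] but [g] in [vimigɔ].
The stem 'stone' ([vuʒɛg], [vuʒɛgɔ]) shows [g] unchanged in both environments, so [g] cannot be basic with [k] derived in isolation.
The underlying segment must be /k/; voiceless stops become voiced between vowels, yielding [g] there.
From [zirek] the stem 'blood' is /zirek/; between vowels this yields [ziregɔ].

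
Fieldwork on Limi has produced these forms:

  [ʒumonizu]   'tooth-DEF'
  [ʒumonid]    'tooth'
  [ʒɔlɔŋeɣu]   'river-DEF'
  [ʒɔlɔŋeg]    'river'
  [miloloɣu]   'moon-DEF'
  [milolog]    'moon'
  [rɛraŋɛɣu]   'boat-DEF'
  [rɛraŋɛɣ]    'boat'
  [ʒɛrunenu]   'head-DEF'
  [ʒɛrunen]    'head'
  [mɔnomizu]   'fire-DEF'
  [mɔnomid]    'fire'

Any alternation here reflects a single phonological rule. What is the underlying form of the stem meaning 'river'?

/ʒɔlɔŋeg/

In [ʒɔlɔŋeɣu] and [ʒɔlɔŋeg] the final segment of 'river' alternates: [ɣ] ~ [g].
But 'boat' keeps [ɣ] in both environments ([rɛraŋɛɣu], [rɛraŋɛɣ]), so there is no rule changing /ɣ/ to [g] in isolation.
The alternation reflects intervocalic spirantization: voiced stops become fricatives between vowels. /g/ is underlying.
Hence 'river' is /ʒɔlɔŋeg/ underlyingly.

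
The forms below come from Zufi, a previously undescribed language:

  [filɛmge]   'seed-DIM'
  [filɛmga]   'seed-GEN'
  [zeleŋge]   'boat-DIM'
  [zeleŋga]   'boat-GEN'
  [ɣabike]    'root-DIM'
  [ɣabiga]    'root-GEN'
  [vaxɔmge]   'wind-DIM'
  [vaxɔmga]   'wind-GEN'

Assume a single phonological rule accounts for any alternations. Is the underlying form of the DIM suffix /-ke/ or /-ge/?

The DIM suffix surfaces as [-ge] and [-ke], depending on the final segment of the stem.
The GEN suffix, which begins with [g], is invariant after every stem; so [g] is not altered by any rule here.
So the underlying form is /-ke/, and voiceless stops become voiced after a nasal.

/-ke/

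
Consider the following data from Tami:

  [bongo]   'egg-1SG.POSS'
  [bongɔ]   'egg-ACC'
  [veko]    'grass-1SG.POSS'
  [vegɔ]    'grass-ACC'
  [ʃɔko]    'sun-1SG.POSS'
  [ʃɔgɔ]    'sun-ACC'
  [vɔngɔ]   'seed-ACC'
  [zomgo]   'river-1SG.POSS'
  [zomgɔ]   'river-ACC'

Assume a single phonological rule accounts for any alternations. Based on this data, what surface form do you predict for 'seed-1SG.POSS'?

The 1SG.POSS suffix surfaces as [-go] and [-ko], depending on the final segment of the stem.
By contrast the ACC suffix keeps its initial [g] throughout — that segment must be underlying.
So the underlying form is /-ko/, and voiceless stops become voiced after a nasal.
After 'seed', which ends in a nasal, the suffix surfaces as [-go], giving [vɔngo].

[vɔngo]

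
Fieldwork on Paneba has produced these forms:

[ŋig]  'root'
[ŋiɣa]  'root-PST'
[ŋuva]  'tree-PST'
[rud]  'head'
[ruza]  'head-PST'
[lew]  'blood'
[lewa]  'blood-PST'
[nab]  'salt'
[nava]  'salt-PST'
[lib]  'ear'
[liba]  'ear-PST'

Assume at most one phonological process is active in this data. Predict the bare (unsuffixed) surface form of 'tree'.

[ŋub]

'salt' shows [b] ~ [v] at the end of the stem ([nab] vs [nava]).
If /b/ were underlying and a rule turned it into [v] before the PST suffix, 'ear' would also alternate; but it has [b] in both [lib] and [liba].
Therefore /v/ is basic and [b] is derived by word-final hardening (voiced fricatives become stops word-finally).
From [ŋuva] the stem 'tree' is /ŋuv/; word-finally this yields [ŋub].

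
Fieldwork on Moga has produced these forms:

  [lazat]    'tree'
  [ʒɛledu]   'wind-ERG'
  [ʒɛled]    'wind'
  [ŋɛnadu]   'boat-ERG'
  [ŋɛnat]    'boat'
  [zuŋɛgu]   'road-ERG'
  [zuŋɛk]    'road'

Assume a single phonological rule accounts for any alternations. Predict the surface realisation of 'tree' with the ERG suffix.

The root 'boat' surfaces as [ŋɛnadu] and [ŋɛnat], with a stem-final [d] ~ [t] alternation.
If /d/ were underlying and a rule turned it into [t] in isolation, 'wind' would also alternate; but it has [d] in both [ʒɛledu] and [ʒɛled].
The alternation reflects intervocalic voicing: voiceless stops become voiced between vowels. /t/ is underlying.
From [lazat] the stem 'tree' is /lazat/; between vowels this yields [lazadu].

[lazadu]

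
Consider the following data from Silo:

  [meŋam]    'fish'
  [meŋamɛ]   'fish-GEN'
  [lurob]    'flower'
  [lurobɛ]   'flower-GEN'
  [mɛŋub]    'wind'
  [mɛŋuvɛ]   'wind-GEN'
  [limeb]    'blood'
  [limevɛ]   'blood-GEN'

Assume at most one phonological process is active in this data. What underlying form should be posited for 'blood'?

/limev/

'blood' shows [b] ~ [v] at the end of the stem ([limeb] vs [limevɛ]).
Compare 'flower', with invariant [b] in [lurob] and [lurobɛ]: an analysis with underlying /b/ and a rule producing [v] before the GEN suffix would wrongly predict alternation here too.
The alternation reflects word-final hardening: voiced fricatives become stops word-finally. /v/ is underlying.
So 'blood' = /limev/.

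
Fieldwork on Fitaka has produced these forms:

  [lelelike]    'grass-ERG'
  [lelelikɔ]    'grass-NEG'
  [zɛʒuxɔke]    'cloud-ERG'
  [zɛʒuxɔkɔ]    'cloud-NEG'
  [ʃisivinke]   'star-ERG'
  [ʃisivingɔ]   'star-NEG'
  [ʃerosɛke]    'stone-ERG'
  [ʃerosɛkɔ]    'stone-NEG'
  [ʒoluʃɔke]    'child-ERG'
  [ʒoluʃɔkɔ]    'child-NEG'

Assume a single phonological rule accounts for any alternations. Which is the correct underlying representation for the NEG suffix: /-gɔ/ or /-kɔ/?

/-gɔ/

The NEG suffix surfaces as [-gɔ] and [-kɔ], depending on the final segment of the stem.
The ERG suffix, which begins with [k], is invariant after every stem; so [k] is not altered by any rule here.
So the underlying form is /-gɔ/, and voiced stops become voiceless after a vowel.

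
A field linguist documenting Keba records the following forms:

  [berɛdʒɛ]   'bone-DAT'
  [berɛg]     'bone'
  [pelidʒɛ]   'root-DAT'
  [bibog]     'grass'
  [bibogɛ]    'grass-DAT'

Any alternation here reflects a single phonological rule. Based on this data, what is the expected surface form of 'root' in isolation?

[pelig]

'bone' shows [g] ~ [dʒ] at the end of the stem ([berɛg] vs [berɛdʒɛ]).
The stem 'grass' ([bibog], [bibogɛ]) shows [g] unchanged in both environments, so [g] cannot be basic with [dʒ] derived before the DAT suffix.
Therefore /dʒ/ is basic and [g] is derived by depalatalization (palato-alveolar /dʒ/ becomes [g] when no front vowel follows).
The one attested form of 'root', [pelidʒɛ], shows underlying /pelidʒ/. Applying the same rule when no front vowel follows gives [pelig].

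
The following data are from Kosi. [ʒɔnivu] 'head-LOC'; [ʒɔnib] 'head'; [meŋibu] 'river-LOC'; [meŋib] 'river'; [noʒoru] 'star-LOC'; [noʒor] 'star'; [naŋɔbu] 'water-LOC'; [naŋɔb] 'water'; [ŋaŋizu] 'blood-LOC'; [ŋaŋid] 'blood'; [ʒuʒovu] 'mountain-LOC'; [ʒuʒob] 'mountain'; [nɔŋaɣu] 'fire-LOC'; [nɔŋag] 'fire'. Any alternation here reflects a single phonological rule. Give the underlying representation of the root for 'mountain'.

In [ʒuʒovu] and [ʒuʒob] the final segment of 'mountain' alternates: [v] ~ [b].
If /b/ were underlying and a rule turned it into [v] before the LOC suffix, 'river' would also alternate; but it has [b] in both [meŋibu] and [meŋib].
The underlying segment must be /v/; voiced fricatives become stops word-finally, yielding [b] there.
The underlying form of 'mountain' is therefore /ʒuʒov/.

/ʒuʒov/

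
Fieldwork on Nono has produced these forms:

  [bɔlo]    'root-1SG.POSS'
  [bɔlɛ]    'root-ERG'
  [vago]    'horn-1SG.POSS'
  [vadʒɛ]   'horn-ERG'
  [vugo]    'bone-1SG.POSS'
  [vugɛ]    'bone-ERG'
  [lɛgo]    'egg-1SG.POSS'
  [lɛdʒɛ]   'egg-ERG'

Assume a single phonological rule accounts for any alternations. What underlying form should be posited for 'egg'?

In [lɛgo] and [lɛdʒɛ] the final segment of 'egg' alternates: [g] ~ [dʒ].
If /g/ were underlying and a rule turned it into [dʒ] before the ERG suffix, 'bone' would also alternate; but it has [g] in both [vugo] and [vugɛ].
Therefore /dʒ/ is basic and [g] is derived by depalatalization (palato-alveolar /dʒ/ becomes [g] when no front vowel follows).
The underlying form of 'egg' is therefore /lɛdʒ/.

/lɛdʒ/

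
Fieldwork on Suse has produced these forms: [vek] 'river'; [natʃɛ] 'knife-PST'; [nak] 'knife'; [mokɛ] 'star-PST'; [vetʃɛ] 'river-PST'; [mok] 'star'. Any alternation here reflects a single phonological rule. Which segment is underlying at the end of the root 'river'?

'river' shows [tʃ] ~ [k] at the end of the stem ([vetʃɛ] vs [vek]).
But 'star' keeps [k] in both environments ([mokɛ], [mok]), so there is no rule changing /k/ to [tʃ] before the PST suffix.
The alternation reflects depalatalization: palato-alveolar /tʃ/ becomes [k] when no front vowel follows. /tʃ/ is underlying.

/tʃ/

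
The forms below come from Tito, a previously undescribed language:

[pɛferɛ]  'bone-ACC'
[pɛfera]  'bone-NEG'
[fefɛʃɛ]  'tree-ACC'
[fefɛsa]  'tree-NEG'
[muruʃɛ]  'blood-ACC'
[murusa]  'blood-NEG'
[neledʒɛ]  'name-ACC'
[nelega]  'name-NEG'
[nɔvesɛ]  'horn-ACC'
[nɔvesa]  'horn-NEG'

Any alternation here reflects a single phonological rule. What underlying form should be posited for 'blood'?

'blood' shows [ʃ] ~ [s] at the end of the stem ([muruʃɛ] vs [murusa]).
Compare 'horn', with invariant [s] in [nɔvesɛ] and [nɔvesa]: an analysis with underlying /s/ and a rule producing [ʃ] before the ACC suffix would wrongly predict alternation here too.
The underlying segment must be /ʃ/; palato-alveolar /dʒ/ and /ʃ/ become [g] and [s] when no front vowel follows, yielding [s] there.
Hence 'blood' is /muruʃ/ underlyingly.

/muruʃ/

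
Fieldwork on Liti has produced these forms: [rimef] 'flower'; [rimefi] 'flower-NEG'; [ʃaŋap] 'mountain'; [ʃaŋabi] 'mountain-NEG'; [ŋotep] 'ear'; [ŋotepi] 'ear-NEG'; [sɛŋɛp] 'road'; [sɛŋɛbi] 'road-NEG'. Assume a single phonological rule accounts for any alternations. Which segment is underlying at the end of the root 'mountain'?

'mountain' shows [p] ~ [b] at the end of the stem ([ʃaŋap] vs [ʃaŋabi]).
If /p/ were underlying and a rule turned it into [b] before the NEG suffix, 'ear' would also alternate; but it has [p] in both [ŋotep] and [ŋotepi].
The underlying segment must be /b/; voiced obstruents become voiceless word-finally, yielding [p] there.

/b/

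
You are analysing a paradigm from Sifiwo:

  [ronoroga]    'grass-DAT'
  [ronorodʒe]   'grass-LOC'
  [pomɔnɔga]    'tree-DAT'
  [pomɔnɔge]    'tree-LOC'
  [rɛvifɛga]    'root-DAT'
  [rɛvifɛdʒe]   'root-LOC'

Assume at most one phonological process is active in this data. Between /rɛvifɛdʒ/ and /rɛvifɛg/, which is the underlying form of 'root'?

The root 'root' surfaces as [rɛvifɛga] and [rɛvifɛdʒe], with a stem-final [g] ~ [dʒ] alternation.
The stem 'tree' ([pomɔnɔga], [pomɔnɔge]) shows [g] unchanged in both environments, so [g] cannot be basic with [dʒ] derived before the LOC suffix.
The alternation reflects depalatalization: palato-alveolar /dʒ/ becomes [g] when no front vowel follows. /dʒ/ is underlying.

/rɛvifɛdʒ/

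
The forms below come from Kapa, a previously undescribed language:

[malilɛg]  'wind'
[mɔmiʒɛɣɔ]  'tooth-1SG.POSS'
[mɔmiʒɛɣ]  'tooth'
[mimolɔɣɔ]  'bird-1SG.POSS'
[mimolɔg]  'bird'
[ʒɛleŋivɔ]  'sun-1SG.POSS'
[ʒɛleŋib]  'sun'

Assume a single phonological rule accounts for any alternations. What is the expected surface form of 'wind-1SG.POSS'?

The stem for 'bird' ends in [ɣ] in [mimolɔɣɔ] but [g] in [mimolɔg].
But 'tooth' keeps [ɣ] in both environments ([mɔmiʒɛɣɔ], [mɔmiʒɛɣ]), so there is no rule changing /ɣ/ to [g] in isolation.
Therefore /g/ is basic and [ɣ] is derived by intervocalic spirantization (voiced stops become fricatives between vowels).
The one attested form of 'wind', [malilɛg], shows underlying /malilɛg/. Applying the same rule between vowels gives [malilɛɣɔ].

[malilɛɣɔ]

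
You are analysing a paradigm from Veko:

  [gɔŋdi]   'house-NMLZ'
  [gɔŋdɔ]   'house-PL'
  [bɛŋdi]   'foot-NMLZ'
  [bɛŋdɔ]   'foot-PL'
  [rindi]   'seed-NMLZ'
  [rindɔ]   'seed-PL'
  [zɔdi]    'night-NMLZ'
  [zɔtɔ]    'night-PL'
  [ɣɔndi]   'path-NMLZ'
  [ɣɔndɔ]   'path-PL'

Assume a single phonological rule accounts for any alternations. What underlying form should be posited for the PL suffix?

The PL morpheme has two allomorphs, [-dɔ] and [-tɔ].
By contrast the NMLZ suffix keeps its initial [d] throughout — that segment must be underlying.
The PL suffix is therefore /-tɔ/ underlyingly, with post-nasal voicing: voiceless stops become voiced after a nasal.

/-tɔ/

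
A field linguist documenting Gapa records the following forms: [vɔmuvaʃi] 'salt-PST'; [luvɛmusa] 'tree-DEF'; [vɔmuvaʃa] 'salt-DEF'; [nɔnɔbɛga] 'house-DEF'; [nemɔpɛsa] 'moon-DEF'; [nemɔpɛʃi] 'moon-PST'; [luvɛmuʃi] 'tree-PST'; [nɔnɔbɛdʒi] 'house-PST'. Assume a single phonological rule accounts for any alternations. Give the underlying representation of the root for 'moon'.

In [nemɔpɛʃi] and [nemɔpɛsa] the final segment of 'moon' alternates: [ʃ] ~ [s].
The stem 'salt' ([vɔmuvaʃi], [vɔmuvaʃa]) shows [ʃ] unchanged in both environments, so [ʃ] cannot be basic with [s] derived before the DEF suffix.
So /s/ is underlying, and a rule of palatalization before a front vowel — /g/ and /s/ become palato-alveolar [dʒ] and [ʃ] before a front vowel — gives [ʃ].

/nemɔpɛs/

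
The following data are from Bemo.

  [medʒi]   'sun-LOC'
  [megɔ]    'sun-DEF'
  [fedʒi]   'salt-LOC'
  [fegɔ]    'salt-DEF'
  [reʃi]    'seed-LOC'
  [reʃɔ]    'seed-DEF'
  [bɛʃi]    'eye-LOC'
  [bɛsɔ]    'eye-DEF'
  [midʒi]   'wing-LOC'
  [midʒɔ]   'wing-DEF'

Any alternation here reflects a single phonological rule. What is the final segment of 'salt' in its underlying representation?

/g/

In [fedʒi] and [fegɔ] the final segment of 'salt' alternates: [dʒ] ~ [g].
Compare 'wing', with invariant [dʒ] in [midʒi] and [midʒɔ]: an analysis with underlying /dʒ/ and a rule producing [g] before the DEF suffix would wrongly predict alternation here too.
So /g/ is underlying, and a rule of palatalization before a front vowel — /g/ and /s/ become palato-alveolar [dʒ] and [ʃ] before a front vowel — gives [dʒ].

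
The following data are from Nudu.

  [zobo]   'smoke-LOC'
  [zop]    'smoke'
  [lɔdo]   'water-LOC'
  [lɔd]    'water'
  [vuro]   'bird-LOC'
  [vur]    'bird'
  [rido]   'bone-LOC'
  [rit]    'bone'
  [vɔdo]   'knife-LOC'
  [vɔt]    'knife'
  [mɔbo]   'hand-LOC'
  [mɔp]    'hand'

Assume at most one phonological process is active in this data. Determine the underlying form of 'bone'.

/rit/

In [rido] and [rit] the final segment of 'bone' alternates: [d] ~ [t].
But 'water' keeps [d] in both environments ([lɔdo], [lɔd]), so there is no rule changing /d/ to [t] in isolation.
Therefore /t/ is basic and [d] is derived by intervocalic voicing (voiceless stops become voiced between vowels).
So 'bone' = /rit/.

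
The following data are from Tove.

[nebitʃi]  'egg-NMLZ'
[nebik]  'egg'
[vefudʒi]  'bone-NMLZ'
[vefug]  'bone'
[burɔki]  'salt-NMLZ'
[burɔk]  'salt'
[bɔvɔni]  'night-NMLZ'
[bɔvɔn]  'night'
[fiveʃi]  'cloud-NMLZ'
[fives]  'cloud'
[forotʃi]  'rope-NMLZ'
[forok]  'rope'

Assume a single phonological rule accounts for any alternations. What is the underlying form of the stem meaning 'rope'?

/forotʃ/

'rope' shows [tʃ] ~ [k] at the end of the stem ([forotʃi] vs [forok]).
The stem 'salt' ([burɔki], [burɔk]) shows [k] unchanged in both environments, so [k] cannot be basic with [tʃ] derived before the NMLZ suffix.
Therefore /tʃ/ is basic and [k] is derived by depalatalization (palato-alveolar /tʃ/, /dʒ/ and /ʃ/ become [k], [g] and [s] when no front vowel follows).
Hence 'rope' is /forotʃ/ underlyingly.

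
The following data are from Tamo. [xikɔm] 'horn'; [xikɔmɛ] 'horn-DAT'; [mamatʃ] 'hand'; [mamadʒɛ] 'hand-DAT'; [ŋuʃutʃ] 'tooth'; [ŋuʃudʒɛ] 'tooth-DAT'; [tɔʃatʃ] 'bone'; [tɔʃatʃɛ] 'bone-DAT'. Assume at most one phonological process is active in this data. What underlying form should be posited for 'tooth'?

/ŋuʃudʒ/

The root 'tooth' surfaces as [ŋuʃutʃ] and [ŋuʃudʒɛ], with a stem-final [tʃ] ~ [dʒ] alternation.
The stem 'bone' ([tɔʃatʃ], [tɔʃatʃɛ]) shows [tʃ] unchanged in both environments, so [tʃ] cannot be basic with [dʒ] derived before the DAT suffix.
The underlying segment must be /dʒ/; voiced obstruents become voiceless word-finally, yielding [tʃ] there.
Hence 'tooth' is /ŋuʃudʒ/ underlyingly.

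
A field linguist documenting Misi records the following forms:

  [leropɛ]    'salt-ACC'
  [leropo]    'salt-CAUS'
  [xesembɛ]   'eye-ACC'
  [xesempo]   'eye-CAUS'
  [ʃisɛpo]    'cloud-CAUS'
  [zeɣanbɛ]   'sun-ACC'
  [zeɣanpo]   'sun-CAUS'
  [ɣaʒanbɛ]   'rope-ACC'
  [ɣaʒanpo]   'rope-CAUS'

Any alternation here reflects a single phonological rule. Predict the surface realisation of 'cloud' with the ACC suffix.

[ʃisɛpɛ]

The ACC morpheme has two allomorphs, [-bɛ] and [-pɛ].
By contrast the CAUS suffix keeps its initial [p] throughout — that segment must be underlying.
The ACC suffix is therefore /-bɛ/ underlyingly, with post-vocalic devoicing: voiced stops become voiceless after a vowel.
After 'cloud', which ends in a vowel, the suffix surfaces as [-pɛ], giving [ʃisɛpɛ].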